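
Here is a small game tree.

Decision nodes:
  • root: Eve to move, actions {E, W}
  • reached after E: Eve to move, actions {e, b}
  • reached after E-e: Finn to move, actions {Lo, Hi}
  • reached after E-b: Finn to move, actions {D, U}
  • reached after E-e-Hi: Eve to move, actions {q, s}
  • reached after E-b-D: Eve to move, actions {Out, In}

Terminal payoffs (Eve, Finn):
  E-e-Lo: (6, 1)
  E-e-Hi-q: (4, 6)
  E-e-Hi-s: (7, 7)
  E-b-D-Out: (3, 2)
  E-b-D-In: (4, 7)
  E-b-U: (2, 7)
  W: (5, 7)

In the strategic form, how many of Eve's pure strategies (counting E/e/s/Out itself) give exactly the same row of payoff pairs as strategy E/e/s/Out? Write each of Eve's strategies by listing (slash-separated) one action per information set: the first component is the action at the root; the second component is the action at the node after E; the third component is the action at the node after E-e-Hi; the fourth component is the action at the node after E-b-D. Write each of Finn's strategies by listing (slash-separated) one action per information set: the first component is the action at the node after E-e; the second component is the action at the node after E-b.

Row for E/e/s/Out (columns Lo/D, Lo/U, Hi/D, Hi/U): (6,1) (6,1) (7,7) (7,7).
Under E/e/s/Out, Eve's choice at the node after E-b-D can never be reached regardless of what Finn does, so varying those choices leaves every outcome unchanged.
Holding the reachable choices fixed and varying the unreachable one freely already gives 2 equivalent strategies.
No other strategy reproduces this row, so those 2 are the full class: E/e/s/Out, E/e/s/In.

2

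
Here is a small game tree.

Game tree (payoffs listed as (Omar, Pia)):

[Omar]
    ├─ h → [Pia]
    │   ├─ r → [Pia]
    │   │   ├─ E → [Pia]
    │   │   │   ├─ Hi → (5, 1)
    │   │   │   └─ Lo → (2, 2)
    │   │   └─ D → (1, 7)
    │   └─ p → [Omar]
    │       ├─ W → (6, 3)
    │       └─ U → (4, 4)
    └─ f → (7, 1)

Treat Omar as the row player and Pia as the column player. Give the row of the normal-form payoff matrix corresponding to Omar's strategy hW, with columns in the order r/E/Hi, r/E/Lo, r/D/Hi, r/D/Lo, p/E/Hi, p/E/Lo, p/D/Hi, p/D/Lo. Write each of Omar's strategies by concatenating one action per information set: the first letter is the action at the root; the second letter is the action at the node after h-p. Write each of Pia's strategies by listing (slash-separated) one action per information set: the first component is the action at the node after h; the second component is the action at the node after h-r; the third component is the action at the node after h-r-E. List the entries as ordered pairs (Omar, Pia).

(5,1) (2,2) (1,7) (1,7) (6,3) (6,3) (6,3) (6,3)

vs r/E/Hi: Omar plays h → Pia plays r at [h] → Pia plays E at [h-r] → Pia plays Hi at [h-r-E] → (5, 1)
vs r/E/Lo: Omar plays h → Pia plays r at [h] → Pia plays E at [h-r] → Pia plays Lo at [h-r-E] → (2, 2)
vs r/D/Hi: Omar plays h → Pia plays r at [h] → Pia plays D at [h-r] → (1, 7)
vs r/D/Lo: Omar plays h → Pia plays r at [h] → Pia plays D at [h-r] → (1, 7)
vs p/E/Hi: Omar plays h → Pia plays p at [h] → Omar plays W at [h-p] → (6, 3)
vs p/E/Lo: Omar plays h → Pia plays p at [h] → Omar plays W at [h-p] → (6, 3)
vs p/D/Hi: Omar plays h → Pia plays p at [h] → Omar plays W at [h-p] → (6, 3)
vs p/D/Lo: Omar plays h → Pia plays p at [h] → Omar plays W at [h-p] → (6, 3)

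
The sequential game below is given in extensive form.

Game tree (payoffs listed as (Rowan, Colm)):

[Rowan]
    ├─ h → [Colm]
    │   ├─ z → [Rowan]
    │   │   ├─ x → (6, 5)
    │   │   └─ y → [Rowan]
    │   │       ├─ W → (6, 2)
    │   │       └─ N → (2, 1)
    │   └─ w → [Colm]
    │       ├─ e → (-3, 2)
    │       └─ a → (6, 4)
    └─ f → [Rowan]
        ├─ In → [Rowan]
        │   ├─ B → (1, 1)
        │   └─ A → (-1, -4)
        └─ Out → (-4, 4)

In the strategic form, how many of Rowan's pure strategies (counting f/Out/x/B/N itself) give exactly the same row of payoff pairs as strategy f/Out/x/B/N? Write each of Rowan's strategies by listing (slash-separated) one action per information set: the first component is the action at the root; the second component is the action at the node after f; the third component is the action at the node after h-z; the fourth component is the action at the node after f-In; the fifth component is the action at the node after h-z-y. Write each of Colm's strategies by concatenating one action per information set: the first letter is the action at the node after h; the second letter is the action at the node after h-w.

8

Row for f/Out/x/B/N (columns ze, za, we, wa): (-4,4) (-4,4) (-4,4) (-4,4).
Under f/Out/x/B/N, Rowan's choice at the node after h-z and at the node after f-In and at the node after h-z-y can never be reached regardless of what Colm does, so varying those choices leaves every outcome unchanged.
Holding the reachable choices fixed and varying the unreachable ones freely already gives 2 × 2 × 2 = 8 equivalent strategies.
No other strategy reproduces this row, so those 8 are the full class: f/Out/x/B/W, f/Out/x/B/N, f/Out/x/A/W, f/Out/x/A/N, f/Out/y/B/W, f/Out/y/B/N, f/Out/y/A/W, f/Out/y/A/N.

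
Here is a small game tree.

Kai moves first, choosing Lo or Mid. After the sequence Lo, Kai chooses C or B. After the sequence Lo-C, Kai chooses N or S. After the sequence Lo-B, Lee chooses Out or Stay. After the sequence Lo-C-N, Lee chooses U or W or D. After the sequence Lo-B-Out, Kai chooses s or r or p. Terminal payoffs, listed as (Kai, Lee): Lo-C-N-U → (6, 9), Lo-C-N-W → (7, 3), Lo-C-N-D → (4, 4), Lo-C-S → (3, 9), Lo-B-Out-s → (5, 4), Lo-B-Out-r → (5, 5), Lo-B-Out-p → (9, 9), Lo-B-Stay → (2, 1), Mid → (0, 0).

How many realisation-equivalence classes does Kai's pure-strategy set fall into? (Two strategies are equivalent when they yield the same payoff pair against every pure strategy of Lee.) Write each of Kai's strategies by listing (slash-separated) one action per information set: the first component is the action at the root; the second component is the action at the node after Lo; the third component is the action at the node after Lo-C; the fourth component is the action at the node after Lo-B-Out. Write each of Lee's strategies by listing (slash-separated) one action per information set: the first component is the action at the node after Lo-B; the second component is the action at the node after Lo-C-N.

Kai has 24 pure strategies: Lo/C/N/s, Lo/C/N/r, Lo/C/N/p, Lo/C/S/s, Lo/C/S/r, Lo/C/S/p, Lo/B/N/s, Lo/B/N/r, Lo/B/N/p, Lo/B/S/s, Lo/B/S/r, Lo/B/S/p, Mid/C/N/s, Mid/C/N/r, Mid/C/N/p, Mid/C/S/s, Mid/C/S/r, Mid/C/S/p, Mid/B/N/s, Mid/B/N/r, Mid/B/N/p, Mid/B/S/s, Mid/B/S/r, Mid/B/S/p. Columns: Out/U, Out/W, Out/D, Stay/U, Stay/W, Stay/D.
{Lo/C/N/s, Lo/C/N/r, Lo/C/N/p} → row (6,9) (7,3) (4,4) (6,9) (7,3) (4,4)
{Lo/C/S/s, Lo/C/S/r, Lo/C/S/p} → row (3,9) (3,9) (3,9) (3,9) (3,9) (3,9)
{Lo/B/N/s, Lo/B/S/s} → row (5,4) (5,4) (5,4) (2,1) (2,1) (2,1)
{Lo/B/N/r, Lo/B/S/r} → row (5,5) (5,5) (5,5) (2,1) (2,1) (2,1)
{Lo/B/N/p, Lo/B/S/p} → row (9,9) (9,9) (9,9) (2,1) (2,1) (2,1)
{Mid/C/N/s, Mid/C/N/r, Mid/C/N/p, Mid/C/S/s, Mid/C/S/r, Mid/C/S/p, Mid/B/N/s, Mid/B/N/r, Mid/B/N/p, Mid/B/S/s, Mid/B/S/r, Mid/B/S/p} → row (0,0) (0,0) (0,0) (0,0) (0,0) (0,0)
That's 6 distinct rows out of 24 strategies.

6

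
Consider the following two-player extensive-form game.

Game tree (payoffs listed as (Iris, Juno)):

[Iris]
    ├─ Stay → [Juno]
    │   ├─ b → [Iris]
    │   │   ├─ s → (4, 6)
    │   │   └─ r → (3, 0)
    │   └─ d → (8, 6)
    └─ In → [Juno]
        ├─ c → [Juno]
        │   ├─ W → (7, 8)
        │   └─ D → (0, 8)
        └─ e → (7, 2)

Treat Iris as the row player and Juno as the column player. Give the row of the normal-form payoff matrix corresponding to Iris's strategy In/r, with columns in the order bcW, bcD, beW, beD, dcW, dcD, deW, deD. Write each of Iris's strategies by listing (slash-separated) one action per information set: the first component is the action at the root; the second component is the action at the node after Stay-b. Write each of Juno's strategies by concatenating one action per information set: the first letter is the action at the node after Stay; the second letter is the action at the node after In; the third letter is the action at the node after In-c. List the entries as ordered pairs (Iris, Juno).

(7,8) (0,8) (7,2) (7,2) (7,8) (0,8) (7,2) (7,2)

vs bcW: Iris plays In → Juno plays c at [In] → Juno plays W at [In-c] → (7, 8)
vs bcD: Iris plays In → Juno plays c at [In] → Juno plays D at [In-c] → (0, 8)
vs beW: Iris plays In → Juno plays e at [In] → (7, 2)
vs beD: Iris plays In → Juno plays e at [In] → (7, 2)
vs dcW: Iris plays In → Juno plays c at [In] → Juno plays W at [In-c] → (7, 8)
vs dcD: Iris plays In → Juno plays c at [In] → Juno plays D at [In-c] → (0, 8)
vs deW: Iris plays In → Juno plays e at [In] → (7, 2)
vs deD: Iris plays In → Juno plays e at [In] → (7, 2)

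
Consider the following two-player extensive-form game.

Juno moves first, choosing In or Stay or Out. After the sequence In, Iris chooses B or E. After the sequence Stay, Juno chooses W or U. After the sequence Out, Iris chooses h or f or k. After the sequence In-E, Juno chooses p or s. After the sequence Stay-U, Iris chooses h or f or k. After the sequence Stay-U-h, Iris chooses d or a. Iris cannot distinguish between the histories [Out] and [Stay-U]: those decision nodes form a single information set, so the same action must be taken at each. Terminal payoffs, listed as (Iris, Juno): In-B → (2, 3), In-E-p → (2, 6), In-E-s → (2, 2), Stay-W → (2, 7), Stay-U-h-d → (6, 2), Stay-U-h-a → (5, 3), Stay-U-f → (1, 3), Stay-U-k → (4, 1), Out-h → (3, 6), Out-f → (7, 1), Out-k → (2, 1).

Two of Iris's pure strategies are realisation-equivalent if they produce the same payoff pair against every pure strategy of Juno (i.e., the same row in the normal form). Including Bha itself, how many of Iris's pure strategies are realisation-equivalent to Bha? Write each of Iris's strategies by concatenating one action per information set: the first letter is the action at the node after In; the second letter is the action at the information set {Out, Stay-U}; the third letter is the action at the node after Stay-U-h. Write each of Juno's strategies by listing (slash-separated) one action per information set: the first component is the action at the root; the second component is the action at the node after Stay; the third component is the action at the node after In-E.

1

Row for Bha (columns In/W/p, In/W/s, In/U/p, In/U/s, Stay/W/p, Stay/W/s, Stay/U/p, Stay/U/s, Out/W/p, Out/W/s, Out/U/p, Out/U/s): (2,3) (2,3) (2,3) (2,3) (2,7) (2,7) (5,3) (5,3) (3,6) (3,6) (3,6) (3,6).
Every one of Iris's information sets is on the play path for some reply by Juno when Iris follows Bha.
Changing the action at any of them therefore changes at least one column, so only Bha itself gives this row.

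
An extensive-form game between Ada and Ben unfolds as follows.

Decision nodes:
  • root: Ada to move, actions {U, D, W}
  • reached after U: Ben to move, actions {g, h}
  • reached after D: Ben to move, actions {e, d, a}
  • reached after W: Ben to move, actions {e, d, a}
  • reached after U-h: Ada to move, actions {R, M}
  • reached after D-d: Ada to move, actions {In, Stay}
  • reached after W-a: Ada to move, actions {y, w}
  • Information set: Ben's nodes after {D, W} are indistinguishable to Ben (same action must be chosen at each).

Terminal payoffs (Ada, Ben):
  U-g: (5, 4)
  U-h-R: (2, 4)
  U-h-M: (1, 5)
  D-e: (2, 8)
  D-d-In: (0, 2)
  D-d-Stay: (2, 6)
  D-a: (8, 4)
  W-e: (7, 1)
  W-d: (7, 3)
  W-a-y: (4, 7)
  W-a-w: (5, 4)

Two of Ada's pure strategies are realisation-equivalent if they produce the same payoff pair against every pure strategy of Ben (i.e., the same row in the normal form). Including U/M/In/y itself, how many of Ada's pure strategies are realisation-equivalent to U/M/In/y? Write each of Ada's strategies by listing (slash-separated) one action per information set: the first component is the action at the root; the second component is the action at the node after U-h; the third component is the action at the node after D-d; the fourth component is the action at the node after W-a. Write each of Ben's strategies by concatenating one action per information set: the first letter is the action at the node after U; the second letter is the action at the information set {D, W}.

Row for U/M/In/y (columns ge, gd, ga, he, hd, ha): (5,4) (5,4) (5,4) (1,5) (1,5) (1,5).
Under U/M/In/y, Ada's choice at the node after D-d and at the node after W-a can never be reached regardless of what Ben does, so varying those choices leaves every outcome unchanged.
Holding the reachable choices fixed and varying the unreachable ones freely already gives 2 × 2 = 4 equivalent strategies.
No other strategy reproduces this row, so those 4 are the full class: U/M/In/y, U/M/In/w, U/M/Stay/y, U/M/Stay/w.

4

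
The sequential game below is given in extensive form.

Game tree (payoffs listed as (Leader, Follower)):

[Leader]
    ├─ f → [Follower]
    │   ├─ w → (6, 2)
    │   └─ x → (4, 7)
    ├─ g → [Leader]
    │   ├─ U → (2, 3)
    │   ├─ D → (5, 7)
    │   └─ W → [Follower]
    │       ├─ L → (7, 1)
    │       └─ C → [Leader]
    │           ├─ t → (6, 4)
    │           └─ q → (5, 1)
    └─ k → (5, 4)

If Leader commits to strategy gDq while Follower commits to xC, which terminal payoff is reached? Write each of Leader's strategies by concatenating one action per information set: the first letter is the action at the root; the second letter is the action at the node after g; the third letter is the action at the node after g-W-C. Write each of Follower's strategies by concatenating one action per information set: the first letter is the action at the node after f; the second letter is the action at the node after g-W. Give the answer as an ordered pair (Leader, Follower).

Trace the play path from the root:
  Leader plays g
  Leader plays D at [g]
→ terminal payoff (5, 7).
(Leader's choice at the node after g-W-C is never reached on this path, so it doesn't affect the outcome.)

(5, 7)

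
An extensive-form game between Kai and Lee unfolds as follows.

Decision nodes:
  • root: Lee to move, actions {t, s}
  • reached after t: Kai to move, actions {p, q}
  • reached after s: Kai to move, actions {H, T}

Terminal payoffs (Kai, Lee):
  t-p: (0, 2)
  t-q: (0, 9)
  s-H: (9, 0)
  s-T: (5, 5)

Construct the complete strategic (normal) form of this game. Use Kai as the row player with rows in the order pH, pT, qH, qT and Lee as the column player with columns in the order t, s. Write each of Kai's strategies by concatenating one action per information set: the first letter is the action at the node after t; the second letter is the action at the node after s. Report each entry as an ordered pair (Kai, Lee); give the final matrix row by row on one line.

Row pH: t→(0,2), s→(9,0)
Row pT: t→(0,2), s→(5,5)
Row qH: t→(0,9), s→(9,0)
Row qT: t→(0,9), s→(5,5)

pH: (0,2) (9,0) | pT: (0,2) (5,5) | qH: (0,9) (9,0) | qT: (0,9) (5,5)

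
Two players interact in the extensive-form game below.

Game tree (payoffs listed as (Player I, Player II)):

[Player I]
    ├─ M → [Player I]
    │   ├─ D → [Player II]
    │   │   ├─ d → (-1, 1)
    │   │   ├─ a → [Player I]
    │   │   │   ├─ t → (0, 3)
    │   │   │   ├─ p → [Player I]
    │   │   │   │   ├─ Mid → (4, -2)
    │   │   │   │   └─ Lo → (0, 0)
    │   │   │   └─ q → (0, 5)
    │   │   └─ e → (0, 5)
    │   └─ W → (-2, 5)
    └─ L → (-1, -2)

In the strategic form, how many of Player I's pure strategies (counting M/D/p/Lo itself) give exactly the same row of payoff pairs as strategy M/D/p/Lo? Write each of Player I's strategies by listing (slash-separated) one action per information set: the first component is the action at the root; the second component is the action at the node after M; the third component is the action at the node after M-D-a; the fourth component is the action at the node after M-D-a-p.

Row for M/D/p/Lo (columns d, a, e): (-1,1) (0,0) (0,5).
Every one of Player I's information sets is on the play path for some reply by Player II when Player I follows M/D/p/Lo.
Changing the action at any of them therefore changes at least one column, so only M/D/p/Lo itself gives this row.

1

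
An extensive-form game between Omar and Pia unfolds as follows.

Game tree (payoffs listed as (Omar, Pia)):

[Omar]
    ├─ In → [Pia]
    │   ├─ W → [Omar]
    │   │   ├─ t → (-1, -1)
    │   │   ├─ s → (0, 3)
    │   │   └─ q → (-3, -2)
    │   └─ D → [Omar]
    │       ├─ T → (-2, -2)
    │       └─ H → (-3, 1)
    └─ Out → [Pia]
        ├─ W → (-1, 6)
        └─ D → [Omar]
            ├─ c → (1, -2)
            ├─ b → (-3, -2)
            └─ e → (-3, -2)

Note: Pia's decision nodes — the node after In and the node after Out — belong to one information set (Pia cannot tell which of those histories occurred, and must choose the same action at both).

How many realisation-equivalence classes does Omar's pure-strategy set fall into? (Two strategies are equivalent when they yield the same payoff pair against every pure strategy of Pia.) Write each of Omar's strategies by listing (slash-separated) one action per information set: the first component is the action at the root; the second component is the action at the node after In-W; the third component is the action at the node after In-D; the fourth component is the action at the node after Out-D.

8

Omar has 36 pure strategies: In/t/T/c, In/t/T/b, In/t/T/e, In/t/H/c, In/t/H/b, In/t/H/e, In/s/T/c, In/s/T/b, In/s/T/e, In/s/H/c, In/s/H/b, In/s/H/e, In/q/T/c, In/q/T/b, In/q/T/e, In/q/H/c, In/q/H/b, In/q/H/e, Out/t/T/c, Out/t/T/b, Out/t/T/e, Out/t/H/c, Out/t/H/b, Out/t/H/e, Out/s/T/c, Out/s/T/b, Out/s/T/e, Out/s/H/c, Out/s/H/b, Out/s/H/e, Out/q/T/c, Out/q/T/b, Out/q/T/e, Out/q/H/c, Out/q/H/b, Out/q/H/e. Columns: W, D.
{In/t/T/c, In/t/T/b, In/t/T/e} → row (-1,-1) (-2,-2)
{In/t/H/c, In/t/H/b, In/t/H/e} → row (-1,-1) (-3,1)
{In/s/T/c, In/s/T/b, In/s/T/e} → row (0,3) (-2,-2)
{In/s/H/c, In/s/H/b, In/s/H/e} → row (0,3) (-3,1)
{In/q/T/c, In/q/T/b, In/q/T/e} → row (-3,-2) (-2,-2)
{In/q/H/c, In/q/H/b, In/q/H/e} → row (-3,-2) (-3,1)
{Out/t/T/c, Out/t/H/c, Out/s/T/c, Out/s/H/c, Out/q/T/c, Out/q/H/c} → row (-1,6) (1,-2)
{Out/t/T/b, Out/t/T/e, Out/t/H/b, Out/t/H/e, Out/s/T/b, Out/s/T/e, Out/s/H/b, Out/s/H/e, Out/q/T/b, Out/q/T/e, Out/q/H/b, Out/q/H/e} → row (-1,6) (-3,-2)
That's 8 distinct rows out of 36 strategies.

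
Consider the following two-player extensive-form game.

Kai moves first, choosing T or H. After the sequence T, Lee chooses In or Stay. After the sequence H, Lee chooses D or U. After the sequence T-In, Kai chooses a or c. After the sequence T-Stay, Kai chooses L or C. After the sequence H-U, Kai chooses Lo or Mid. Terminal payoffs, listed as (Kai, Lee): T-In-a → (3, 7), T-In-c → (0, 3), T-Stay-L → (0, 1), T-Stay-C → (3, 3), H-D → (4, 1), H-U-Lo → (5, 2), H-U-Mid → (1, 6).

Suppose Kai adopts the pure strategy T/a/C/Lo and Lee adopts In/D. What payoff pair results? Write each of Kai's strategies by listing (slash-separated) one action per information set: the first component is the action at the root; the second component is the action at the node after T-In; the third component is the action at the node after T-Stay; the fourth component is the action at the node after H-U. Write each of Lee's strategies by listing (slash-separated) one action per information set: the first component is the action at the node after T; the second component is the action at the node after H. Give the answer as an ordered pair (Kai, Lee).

(3, 7)

Trace the play path from the root:
  Kai plays T
  Lee plays In at [T]
  Kai plays a at [T-In]
→ terminal payoff (3, 7).
(Kai's choice at the node after T-Stay is never reached on this path, so it doesn't affect the outcome.)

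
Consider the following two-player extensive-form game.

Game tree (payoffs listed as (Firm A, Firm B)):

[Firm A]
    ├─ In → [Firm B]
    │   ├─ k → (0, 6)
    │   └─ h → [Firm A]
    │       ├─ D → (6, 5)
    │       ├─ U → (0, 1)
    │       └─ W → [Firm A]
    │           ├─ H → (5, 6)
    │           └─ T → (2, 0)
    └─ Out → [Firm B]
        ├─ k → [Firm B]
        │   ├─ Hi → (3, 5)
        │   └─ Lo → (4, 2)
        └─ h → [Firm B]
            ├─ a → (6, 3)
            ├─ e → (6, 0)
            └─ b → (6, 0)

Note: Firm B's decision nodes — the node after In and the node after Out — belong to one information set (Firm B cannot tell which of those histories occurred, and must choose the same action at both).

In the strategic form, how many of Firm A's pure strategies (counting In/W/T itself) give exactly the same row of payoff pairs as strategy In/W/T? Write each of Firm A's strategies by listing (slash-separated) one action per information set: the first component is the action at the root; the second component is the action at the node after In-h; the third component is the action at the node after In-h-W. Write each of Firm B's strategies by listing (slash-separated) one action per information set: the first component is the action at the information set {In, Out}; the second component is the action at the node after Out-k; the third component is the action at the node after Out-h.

Row for In/W/T (columns k/Hi/a, k/Hi/e, k/Hi/b, k/Lo/a, k/Lo/e, k/Lo/b, h/Hi/a, h/Hi/e, h/Hi/b, h/Lo/a, h/Lo/e, h/Lo/b): (0,6) (0,6) (0,6) (0,6) (0,6) (0,6) (2,0) (2,0) (2,0) (2,0) (2,0) (2,0).
Every one of Firm A's information sets is on the play path for some reply by Firm B when Firm A follows In/W/T.
Changing the action at any of them therefore changes at least one column, so only In/W/T itself gives this row.

1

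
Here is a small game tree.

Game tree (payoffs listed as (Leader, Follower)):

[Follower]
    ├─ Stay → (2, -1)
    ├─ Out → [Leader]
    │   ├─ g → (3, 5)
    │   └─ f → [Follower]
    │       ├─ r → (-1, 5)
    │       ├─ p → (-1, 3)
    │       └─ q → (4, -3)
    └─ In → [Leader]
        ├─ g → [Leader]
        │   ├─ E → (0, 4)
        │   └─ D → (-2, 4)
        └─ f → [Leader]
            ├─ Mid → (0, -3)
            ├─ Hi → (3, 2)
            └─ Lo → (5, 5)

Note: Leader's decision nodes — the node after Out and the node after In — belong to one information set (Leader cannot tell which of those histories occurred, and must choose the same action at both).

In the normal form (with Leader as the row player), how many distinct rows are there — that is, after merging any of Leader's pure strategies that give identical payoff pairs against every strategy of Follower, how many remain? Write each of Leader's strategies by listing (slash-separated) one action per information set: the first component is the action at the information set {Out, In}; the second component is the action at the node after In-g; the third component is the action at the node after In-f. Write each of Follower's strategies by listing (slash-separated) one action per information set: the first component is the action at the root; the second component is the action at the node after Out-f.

Leader has 12 pure strategies: g/E/Mid, g/E/Hi, g/E/Lo, g/D/Mid, g/D/Hi, g/D/Lo, f/E/Mid, f/E/Hi, f/E/Lo, f/D/Mid, f/D/Hi, f/D/Lo. Columns: Stay/r, Stay/p, Stay/q, Out/r, Out/p, Out/q, In/r, In/p, In/q.
{g/E/Mid, g/E/Hi, g/E/Lo} → row (2,-1) (2,-1) (2,-1) (3,5) (3,5) (3,5) (0,4) (0,4) (0,4)
{g/D/Mid, g/D/Hi, g/D/Lo} → row (2,-1) (2,-1) (2,-1) (3,5) (3,5) (3,5) (-2,4) (-2,4) (-2,4)
{f/E/Mid, f/D/Mid} → row (2,-1) (2,-1) (2,-1) (-1,5) (-1,3) (4,-3) (0,-3) (0,-3) (0,-3)
{f/E/Hi, f/D/Hi} → row (2,-1) (2,-1) (2,-1) (-1,5) (-1,3) (4,-3) (3,2) (3,2) (3,2)
{f/E/Lo, f/D/Lo} → row (2,-1) (2,-1) (2,-1) (-1,5) (-1,3) (4,-3) (5,5) (5,5) (5,5)
That's 5 distinct rows out of 12 strategies.

5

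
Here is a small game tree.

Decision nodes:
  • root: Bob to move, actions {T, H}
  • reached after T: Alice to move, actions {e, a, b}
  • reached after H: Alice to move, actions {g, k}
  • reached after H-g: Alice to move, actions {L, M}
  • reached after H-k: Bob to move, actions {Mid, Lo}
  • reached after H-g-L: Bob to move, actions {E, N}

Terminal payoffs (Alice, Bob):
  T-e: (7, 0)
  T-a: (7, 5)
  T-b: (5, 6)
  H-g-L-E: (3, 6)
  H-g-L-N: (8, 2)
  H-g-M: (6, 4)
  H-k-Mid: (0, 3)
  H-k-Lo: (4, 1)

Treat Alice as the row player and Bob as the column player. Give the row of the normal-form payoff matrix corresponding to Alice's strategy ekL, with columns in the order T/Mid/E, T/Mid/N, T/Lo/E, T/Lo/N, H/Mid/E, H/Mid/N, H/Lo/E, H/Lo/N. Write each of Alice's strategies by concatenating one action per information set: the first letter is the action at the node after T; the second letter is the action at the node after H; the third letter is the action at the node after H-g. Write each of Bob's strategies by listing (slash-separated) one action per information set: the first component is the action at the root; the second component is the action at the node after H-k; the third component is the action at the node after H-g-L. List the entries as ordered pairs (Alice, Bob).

(7,0) (7,0) (7,0) (7,0) (0,3) (0,3) (4,1) (4,1)

vs T/Mid/E: Bob plays T → Alice plays e at [T] → (7, 0)
vs T/Mid/N: Bob plays T → Alice plays e at [T] → (7, 0)
vs T/Lo/E: Bob plays T → Alice plays e at [T] → (7, 0)
vs T/Lo/N: Bob plays T → Alice plays e at [T] → (7, 0)
vs H/Mid/E: Bob plays H → Alice plays k at [H] → Bob plays Mid at [H-k] → (0, 3)
vs H/Mid/N: Bob plays H → Alice plays k at [H] → Bob plays Mid at [H-k] → (0, 3)
vs H/Lo/E: Bob plays H → Alice plays k at [H] → Bob plays Lo at [H-k] → (4, 1)
vs H/Lo/N: Bob plays H → Alice plays k at [H] → Bob plays Lo at [H-k] → (4, 1)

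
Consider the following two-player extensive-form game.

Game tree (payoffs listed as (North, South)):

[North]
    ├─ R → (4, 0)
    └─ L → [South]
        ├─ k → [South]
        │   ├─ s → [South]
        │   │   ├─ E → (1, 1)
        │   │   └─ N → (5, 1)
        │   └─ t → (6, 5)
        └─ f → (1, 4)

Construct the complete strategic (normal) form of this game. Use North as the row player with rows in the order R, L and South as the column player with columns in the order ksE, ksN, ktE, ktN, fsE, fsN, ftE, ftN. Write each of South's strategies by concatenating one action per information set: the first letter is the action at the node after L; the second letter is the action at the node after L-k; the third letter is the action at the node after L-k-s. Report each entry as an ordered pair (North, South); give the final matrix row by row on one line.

R: (4,0) (4,0) (4,0) (4,0) (4,0) (4,0) (4,0) (4,0) | L: (1,1) (5,1) (6,5) (6,5) (1,4) (1,4) (1,4) (1,4)

Row R: ksE→(4,0), ksN→(4,0), ktE→(4,0), ktN→(4,0), fsE→(4,0), fsN→(4,0), ftE→(4,0), ftN→(4,0)
Row L: ksE→(1,1), ksN→(5,1), ktE→(6,5), ktN→(6,5), fsE→(1,4), fsN→(1,4), ftE→(1,4), ftN→(1,4)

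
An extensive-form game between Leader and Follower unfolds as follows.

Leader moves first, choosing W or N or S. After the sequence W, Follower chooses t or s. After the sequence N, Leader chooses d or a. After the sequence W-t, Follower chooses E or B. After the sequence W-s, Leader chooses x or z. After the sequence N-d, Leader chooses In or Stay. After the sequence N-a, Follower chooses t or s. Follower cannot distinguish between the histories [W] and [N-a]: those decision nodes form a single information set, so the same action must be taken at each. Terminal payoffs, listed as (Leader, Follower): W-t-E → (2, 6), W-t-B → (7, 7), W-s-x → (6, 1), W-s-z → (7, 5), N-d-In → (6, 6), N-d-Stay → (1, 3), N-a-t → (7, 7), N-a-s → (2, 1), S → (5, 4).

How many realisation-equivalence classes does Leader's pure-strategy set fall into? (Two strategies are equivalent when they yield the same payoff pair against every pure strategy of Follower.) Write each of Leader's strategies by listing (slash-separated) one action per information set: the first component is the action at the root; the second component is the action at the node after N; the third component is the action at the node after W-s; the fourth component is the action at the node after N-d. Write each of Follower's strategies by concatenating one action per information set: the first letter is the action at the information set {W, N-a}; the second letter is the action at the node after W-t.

6

Leader has 24 pure strategies: W/d/x/In, W/d/x/Stay, W/d/z/In, W/d/z/Stay, W/a/x/In, W/a/x/Stay, W/a/z/In, W/a/z/Stay, N/d/x/In, N/d/x/Stay, N/d/z/In, N/d/z/Stay, N/a/x/In, N/a/x/Stay, N/a/z/In, N/a/z/Stay, S/d/x/In, S/d/x/Stay, S/d/z/In, S/d/z/Stay, S/a/x/In, S/a/x/Stay, S/a/z/In, S/a/z/Stay. Columns: tE, tB, sE, sB.
{W/d/x/In, W/d/x/Stay, W/a/x/In, W/a/x/Stay} → row (2,6) (7,7) (6,1) (6,1)
{W/d/z/In, W/d/z/Stay, W/a/z/In, W/a/z/Stay} → row (2,6) (7,7) (7,5) (7,5)
{N/d/x/In, N/d/z/In} → row (6,6) (6,6) (6,6) (6,6)
{N/d/x/Stay, N/d/z/Stay} → row (1,3) (1,3) (1,3) (1,3)
{N/a/x/In, N/a/x/Stay, N/a/z/In, N/a/z/Stay} → row (7,7) (7,7) (2,1) (2,1)
{S/d/x/In, S/d/x/Stay, S/d/z/In, S/d/z/Stay, S/a/x/In, S/a/x/Stay, S/a/z/In, S/a/z/Stay} → row (5,4) (5,4) (5,4) (5,4)
That's 6 distinct rows out of 24 strategies.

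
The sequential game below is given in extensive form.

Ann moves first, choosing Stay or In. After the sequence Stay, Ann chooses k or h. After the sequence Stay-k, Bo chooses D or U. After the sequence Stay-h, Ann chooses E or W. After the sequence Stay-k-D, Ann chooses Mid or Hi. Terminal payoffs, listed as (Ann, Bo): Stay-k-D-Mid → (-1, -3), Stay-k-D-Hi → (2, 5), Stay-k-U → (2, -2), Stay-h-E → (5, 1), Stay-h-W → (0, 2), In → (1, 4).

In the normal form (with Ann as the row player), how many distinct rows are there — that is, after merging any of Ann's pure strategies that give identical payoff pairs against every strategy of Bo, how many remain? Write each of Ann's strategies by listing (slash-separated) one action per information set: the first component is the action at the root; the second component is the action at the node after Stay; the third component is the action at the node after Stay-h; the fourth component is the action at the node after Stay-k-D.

5

Ann has 16 pure strategies: Stay/k/E/Mid, Stay/k/E/Hi, Stay/k/W/Mid, Stay/k/W/Hi, Stay/h/E/Mid, Stay/h/E/Hi, Stay/h/W/Mid, Stay/h/W/Hi, In/k/E/Mid, In/k/E/Hi, In/k/W/Mid, In/k/W/Hi, In/h/E/Mid, In/h/E/Hi, In/h/W/Mid, In/h/W/Hi. Columns: D, U.
{Stay/k/E/Mid, Stay/k/W/Mid} → row (-1,-3) (2,-2)
{Stay/k/E/Hi, Stay/k/W/Hi} → row (2,5) (2,-2)
{Stay/h/E/Mid, Stay/h/E/Hi} → row (5,1) (5,1)
{Stay/h/W/Mid, Stay/h/W/Hi} → row (0,2) (0,2)
{In/k/E/Mid, In/k/E/Hi, In/k/W/Mid, In/k/W/Hi, In/h/E/Mid, In/h/E/Hi, In/h/W/Mid, In/h/W/Hi} → row (1,4) (1,4)
That's 5 distinct rows out of 16 strategies.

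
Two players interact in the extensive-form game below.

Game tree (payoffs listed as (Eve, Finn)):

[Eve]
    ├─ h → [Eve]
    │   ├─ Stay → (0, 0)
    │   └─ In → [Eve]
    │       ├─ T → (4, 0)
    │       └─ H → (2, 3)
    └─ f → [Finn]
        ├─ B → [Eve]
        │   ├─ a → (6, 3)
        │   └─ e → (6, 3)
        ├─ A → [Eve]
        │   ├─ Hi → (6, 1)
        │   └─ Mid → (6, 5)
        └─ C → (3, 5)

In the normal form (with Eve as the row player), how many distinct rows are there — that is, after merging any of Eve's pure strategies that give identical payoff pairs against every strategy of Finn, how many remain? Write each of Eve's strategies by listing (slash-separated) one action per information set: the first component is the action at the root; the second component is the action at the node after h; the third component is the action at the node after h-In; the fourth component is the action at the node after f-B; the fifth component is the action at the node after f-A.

5

Eve has 32 pure strategies: h/Stay/T/a/Hi, h/Stay/T/a/Mid, h/Stay/T/e/Hi, h/Stay/T/e/Mid, h/Stay/H/a/Hi, h/Stay/H/a/Mid, h/Stay/H/e/Hi, h/Stay/H/e/Mid, h/In/T/a/Hi, h/In/T/a/Mid, h/In/T/e/Hi, h/In/T/e/Mid, h/In/H/a/Hi, h/In/H/a/Mid, h/In/H/e/Hi, h/In/H/e/Mid, f/Stay/T/a/Hi, f/Stay/T/a/Mid, f/Stay/T/e/Hi, f/Stay/T/e/Mid, f/Stay/H/a/Hi, f/Stay/H/a/Mid, f/Stay/H/e/Hi, f/Stay/H/e/Mid, f/In/T/a/Hi, f/In/T/a/Mid, f/In/T/e/Hi, f/In/T/e/Mid, f/In/H/a/Hi, f/In/H/a/Mid, f/In/H/e/Hi, f/In/H/e/Mid. Columns: B, A, C.
{h/Stay/T/a/Hi, h/Stay/T/a/Mid, h/Stay/T/e/Hi, h/Stay/T/e/Mid, h/Stay/H/a/Hi, h/Stay/H/a/Mid, h/Stay/H/e/Hi, h/Stay/H/e/Mid} → row (0,0) (0,0) (0,0)
{h/In/T/a/Hi, h/In/T/a/Mid, h/In/T/e/Hi, h/In/T/e/Mid} → row (4,0) (4,0) (4,0)
{h/In/H/a/Hi, h/In/H/a/Mid, h/In/H/e/Hi, h/In/H/e/Mid} → row (2,3) (2,3) (2,3)
{f/Stay/T/a/Hi, f/Stay/T/e/Hi, f/Stay/H/a/Hi, f/Stay/H/e/Hi, f/In/T/a/Hi, f/In/T/e/Hi, f/In/H/a/Hi, f/In/H/e/Hi} → row (6,3) (6,1) (3,5)
{f/Stay/T/a/Mid, f/Stay/T/e/Mid, f/Stay/H/a/Mid, f/Stay/H/e/Mid, f/In/T/a/Mid, f/In/T/e/Mid, f/In/H/a/Mid, f/In/H/e/Mid} → row (6,3) (6,5) (3,5)
That's 5 distinct rows out of 32 strategies.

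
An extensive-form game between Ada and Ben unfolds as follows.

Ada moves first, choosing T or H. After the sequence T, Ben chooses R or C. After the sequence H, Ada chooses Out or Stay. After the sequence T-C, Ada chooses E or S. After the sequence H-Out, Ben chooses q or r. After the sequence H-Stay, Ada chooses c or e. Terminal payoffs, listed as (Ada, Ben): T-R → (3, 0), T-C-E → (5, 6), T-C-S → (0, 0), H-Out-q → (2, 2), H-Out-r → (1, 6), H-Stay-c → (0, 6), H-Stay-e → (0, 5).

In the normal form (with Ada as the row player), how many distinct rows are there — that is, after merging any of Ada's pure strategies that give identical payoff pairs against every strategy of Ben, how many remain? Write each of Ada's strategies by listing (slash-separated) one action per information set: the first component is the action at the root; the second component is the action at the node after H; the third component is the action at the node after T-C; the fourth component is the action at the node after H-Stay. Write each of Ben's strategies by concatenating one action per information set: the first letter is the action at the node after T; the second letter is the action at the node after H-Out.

5

Ada has 16 pure strategies: T/Out/E/c, T/Out/E/e, T/Out/S/c, T/Out/S/e, T/Stay/E/c, T/Stay/E/e, T/Stay/S/c, T/Stay/S/e, H/Out/E/c, H/Out/E/e, H/Out/S/c, H/Out/S/e, H/Stay/E/c, H/Stay/E/e, H/Stay/S/c, H/Stay/S/e. Columns: Rq, Rr, Cq, Cr.
{T/Out/E/c, T/Out/E/e, T/Stay/E/c, T/Stay/E/e} → row (3,0) (3,0) (5,6) (5,6)
{T/Out/S/c, T/Out/S/e, T/Stay/S/c, T/Stay/S/e} → row (3,0) (3,0) (0,0) (0,0)
{H/Out/E/c, H/Out/E/e, H/Out/S/c, H/Out/S/e} → row (2,2) (1,6) (2,2) (1,6)
{H/Stay/E/c, H/Stay/S/c} → row (0,6) (0,6) (0,6) (0,6)
{H/Stay/E/e, H/Stay/S/e} → row (0,5) (0,5) (0,5) (0,5)
That's 5 distinct rows out of 16 strategies.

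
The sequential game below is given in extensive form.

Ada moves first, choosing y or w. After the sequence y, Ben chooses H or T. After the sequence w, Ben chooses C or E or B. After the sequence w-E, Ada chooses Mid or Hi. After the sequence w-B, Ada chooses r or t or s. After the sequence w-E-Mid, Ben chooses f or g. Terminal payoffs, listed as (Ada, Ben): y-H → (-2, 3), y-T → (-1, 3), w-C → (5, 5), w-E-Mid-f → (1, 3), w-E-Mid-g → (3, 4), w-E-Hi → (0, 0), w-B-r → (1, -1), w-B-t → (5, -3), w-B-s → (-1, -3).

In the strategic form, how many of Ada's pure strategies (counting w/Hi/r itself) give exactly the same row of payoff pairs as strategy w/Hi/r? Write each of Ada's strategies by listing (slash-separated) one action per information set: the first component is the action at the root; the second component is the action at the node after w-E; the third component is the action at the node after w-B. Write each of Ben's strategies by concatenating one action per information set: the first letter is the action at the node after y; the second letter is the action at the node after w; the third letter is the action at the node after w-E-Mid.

Row for w/Hi/r (columns HCf, HCg, HEf, HEg, HBf, HBg, TCf, TCg, TEf, TEg, TBf, TBg): (5,5) (5,5) (0,0) (0,0) (1,-1) (1,-1) (5,5) (5,5) (0,0) (0,0) (1,-1) (1,-1).
Every one of Ada's information sets is on the play path for some reply by Ben when Ada follows w/Hi/r.
Changing the action at any of them therefore changes at least one column, so only w/Hi/r itself gives this row.

1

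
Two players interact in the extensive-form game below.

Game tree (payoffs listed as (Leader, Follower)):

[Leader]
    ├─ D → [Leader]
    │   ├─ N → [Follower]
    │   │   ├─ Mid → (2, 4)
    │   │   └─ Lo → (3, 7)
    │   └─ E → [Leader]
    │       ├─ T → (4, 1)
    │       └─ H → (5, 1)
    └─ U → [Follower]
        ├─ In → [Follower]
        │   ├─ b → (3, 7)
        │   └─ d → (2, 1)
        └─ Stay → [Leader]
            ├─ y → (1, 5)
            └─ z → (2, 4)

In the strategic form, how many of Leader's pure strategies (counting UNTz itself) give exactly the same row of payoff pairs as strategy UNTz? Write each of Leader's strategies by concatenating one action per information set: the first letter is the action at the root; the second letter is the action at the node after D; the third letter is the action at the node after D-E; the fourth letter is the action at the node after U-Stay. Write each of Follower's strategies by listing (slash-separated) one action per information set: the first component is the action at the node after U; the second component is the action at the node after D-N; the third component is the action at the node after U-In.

Row for UNTz (columns In/Mid/b, In/Mid/d, In/Lo/b, In/Lo/d, Stay/Mid/b, Stay/Mid/d, Stay/Lo/b, Stay/Lo/d): (3,7) (2,1) (3,7) (2,1) (2,4) (2,4) (2,4) (2,4).
Under UNTz, Leader's choice at the node after D and at the node after D-E can never be reached regardless of what Follower does, so varying those choices leaves every outcome unchanged.
Holding the reachable choices fixed and varying the unreachable ones freely already gives 2 × 2 = 4 equivalent strategies.
No other strategy reproduces this row, so those 4 are the full class: UNTz, UNHz, UETz, UEHz.

4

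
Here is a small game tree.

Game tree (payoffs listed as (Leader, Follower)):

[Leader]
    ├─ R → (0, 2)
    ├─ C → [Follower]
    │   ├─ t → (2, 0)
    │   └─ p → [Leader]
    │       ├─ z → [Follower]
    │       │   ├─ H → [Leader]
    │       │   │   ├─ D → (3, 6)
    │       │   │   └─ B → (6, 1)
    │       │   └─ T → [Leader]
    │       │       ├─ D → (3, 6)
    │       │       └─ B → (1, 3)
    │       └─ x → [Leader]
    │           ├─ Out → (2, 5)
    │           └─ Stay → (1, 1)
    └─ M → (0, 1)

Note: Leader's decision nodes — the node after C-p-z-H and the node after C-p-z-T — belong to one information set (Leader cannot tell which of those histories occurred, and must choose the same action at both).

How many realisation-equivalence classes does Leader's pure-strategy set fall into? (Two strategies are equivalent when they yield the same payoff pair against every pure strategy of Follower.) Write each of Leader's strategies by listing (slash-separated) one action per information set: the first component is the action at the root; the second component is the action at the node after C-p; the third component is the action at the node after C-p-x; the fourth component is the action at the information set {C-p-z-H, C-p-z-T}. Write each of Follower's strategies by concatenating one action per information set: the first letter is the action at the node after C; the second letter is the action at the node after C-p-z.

6

Leader has 24 pure strategies: R/z/Out/D, R/z/Out/B, R/z/Stay/D, R/z/Stay/B, R/x/Out/D, R/x/Out/B, R/x/Stay/D, R/x/Stay/B, C/z/Out/D, C/z/Out/B, C/z/Stay/D, C/z/Stay/B, C/x/Out/D, C/x/Out/B, C/x/Stay/D, C/x/Stay/B, M/z/Out/D, M/z/Out/B, M/z/Stay/D, M/z/Stay/B, M/x/Out/D, M/x/Out/B, M/x/Stay/D, M/x/Stay/B. Columns: tH, tT, pH, pT.
{R/z/Out/D, R/z/Out/B, R/z/Stay/D, R/z/Stay/B, R/x/Out/D, R/x/Out/B, R/x/Stay/D, R/x/Stay/B} → row (0,2) (0,2) (0,2) (0,2)
{C/z/Out/D, C/z/Stay/D} → row (2,0) (2,0) (3,6) (3,6)
{C/z/Out/B, C/z/Stay/B} → row (2,0) (2,0) (6,1) (1,3)
{C/x/Out/D, C/x/Out/B} → row (2,0) (2,0) (2,5) (2,5)
{C/x/Stay/D, C/x/Stay/B} → row (2,0) (2,0) (1,1) (1,1)
{M/z/Out/D, M/z/Out/B, M/z/Stay/D, M/z/Stay/B, M/x/Out/D, M/x/Out/B, M/x/Stay/D, M/x/Stay/B} → row (0,1) (0,1) (0,1) (0,1)
That's 6 distinct rows out of 24 strategies.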